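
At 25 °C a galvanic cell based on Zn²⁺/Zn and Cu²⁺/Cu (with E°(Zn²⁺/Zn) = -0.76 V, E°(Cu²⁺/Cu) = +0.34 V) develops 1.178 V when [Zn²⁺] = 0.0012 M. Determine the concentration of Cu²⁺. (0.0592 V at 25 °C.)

0.52 M

From the Nernst equation, log Q = n(E° − E)/0.0592 = 2(1.10 − 1.178)/0.0592 = -2.635, so Q = 0.00232.
With Q = [Zn²⁺]/[Cu²⁺] and the known concentrations, [Cu²⁺] in the denominator gives [Cu²⁺] = 0.52 M.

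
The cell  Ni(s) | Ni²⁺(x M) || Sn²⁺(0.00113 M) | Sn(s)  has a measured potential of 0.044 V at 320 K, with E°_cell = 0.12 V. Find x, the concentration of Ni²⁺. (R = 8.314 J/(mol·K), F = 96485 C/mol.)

From the Nernst equation, ln Q = nF(E° − E)/RT = 2×96485×(0.12 − 0.044)/(8.314×320) = 5.512, so Q = 248.
With Q = [Ni²⁺]/[Sn²⁺] and the known concentrations, [Ni²⁺] in the numerator gives [Ni²⁺] = 0.28 M.

0.28 M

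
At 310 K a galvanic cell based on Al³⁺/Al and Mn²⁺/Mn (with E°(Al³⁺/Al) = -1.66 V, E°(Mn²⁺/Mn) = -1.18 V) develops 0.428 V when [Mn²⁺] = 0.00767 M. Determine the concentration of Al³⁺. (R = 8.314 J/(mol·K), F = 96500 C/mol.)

From the Nernst equation, ln Q = nF(E° − E)/RT = 6×96500×(0.48 − 0.428)/(8.314×310) = 11.682, so Q = 1.18 × 10^5.
With Q = [Al³⁺]^2/[Mn²⁺]^3 and the known concentrations, [Al³⁺]^2 in the numerator gives [Al³⁺] = 0.23 M.

0.23 M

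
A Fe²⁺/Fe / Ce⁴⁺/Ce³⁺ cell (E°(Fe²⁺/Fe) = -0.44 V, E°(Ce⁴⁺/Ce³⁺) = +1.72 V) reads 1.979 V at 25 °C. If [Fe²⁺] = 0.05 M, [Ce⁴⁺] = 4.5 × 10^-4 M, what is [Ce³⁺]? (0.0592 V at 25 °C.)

From the Nernst equation, log Q = n(E° − E)/0.0592 = 2(2.16 − 1.979)/0.0592 = 6.115, so Q = 1.3 × 10^6.
With Q = [Fe²⁺]·[Ce³⁺]^2/[Ce⁴⁺]^2 and the known concentrations, [Ce³⁺]^2 in the numerator gives [Ce³⁺] = 2.3 M.

2.3 M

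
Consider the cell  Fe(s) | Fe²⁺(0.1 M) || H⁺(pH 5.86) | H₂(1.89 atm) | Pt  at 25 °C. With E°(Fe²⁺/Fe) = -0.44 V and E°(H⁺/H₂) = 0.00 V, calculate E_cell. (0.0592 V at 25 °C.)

0.11 V

The hydrogen couple is the cathode, so E°_cell = 0.44 V; n = 2.
[H⁺] = 10^(−5.86) = 1.4 × 10^-6 M, and Q = [Fe²⁺]·P(H₂) / [H⁺]^2 = 9.92 × 10^10.
E = E° − (0.0592/2) log Q = 0.44 − (0.0592/2)(10.996) = 0.115 V.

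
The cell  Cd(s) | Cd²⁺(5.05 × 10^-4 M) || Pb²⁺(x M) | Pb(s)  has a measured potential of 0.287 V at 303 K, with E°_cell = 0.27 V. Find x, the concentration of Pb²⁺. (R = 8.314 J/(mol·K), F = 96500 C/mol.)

0.0019 M

From the Nernst equation, ln Q = nF(E° − E)/RT = 2×96500×(0.27 − 0.287)/(8.314×303) = -1.302, so Q = 0.272.
With Q = [Cd²⁺]/[Pb²⁺] and the known concentrations, [Pb²⁺] in the denominator gives [Pb²⁺] = 0.0019 M.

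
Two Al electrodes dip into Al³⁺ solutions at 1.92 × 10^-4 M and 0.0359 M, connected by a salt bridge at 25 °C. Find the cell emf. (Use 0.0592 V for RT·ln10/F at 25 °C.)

Both half-cells are Al³⁺/Al, so E°_cell = 0. The concentrated side is the cathode; the cell reaction moves Al³⁺ from high to low concentration with n = 3.
Q = [Al³⁺]_dilute/[Al³⁺]_conc = 1.92 × 10^-4/0.0359 = 0.00535.
E = 0 − (0.0592/3) log Q = −(0.0592/3)(-2.272) = 0.0448 V.

0.045 V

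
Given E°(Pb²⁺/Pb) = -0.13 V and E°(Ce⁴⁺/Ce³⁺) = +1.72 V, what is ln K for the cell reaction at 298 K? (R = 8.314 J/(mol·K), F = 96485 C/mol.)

ln K = 144.1

E°_cell = +1.72 − (-0.13) = 1.85 V, with n = 2 electrons transferred.
At equilibrium E = 0, so the Nernst equation gives ln K = nFE°/RT = (2)(96485)(1.85)/((8.314)(298)) = 144.09.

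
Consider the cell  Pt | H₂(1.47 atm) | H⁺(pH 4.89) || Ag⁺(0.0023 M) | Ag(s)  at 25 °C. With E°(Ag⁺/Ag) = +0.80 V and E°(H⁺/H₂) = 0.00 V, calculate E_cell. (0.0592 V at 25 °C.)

0.94 V

The Ag⁺/Ag couple is the cathode, so E°_cell = 0.80 V; n = 2.
[H⁺] = 10^(−4.89) = 1.3 × 10^-5 M, and Q = [H⁺]^2 / ([Ag⁺]^2·P(H₂)) = 2.13 × 10^-5.
E = E° − (0.0592/2) log Q = 0.80 − (0.0592/2)(-4.671) = 0.938 V.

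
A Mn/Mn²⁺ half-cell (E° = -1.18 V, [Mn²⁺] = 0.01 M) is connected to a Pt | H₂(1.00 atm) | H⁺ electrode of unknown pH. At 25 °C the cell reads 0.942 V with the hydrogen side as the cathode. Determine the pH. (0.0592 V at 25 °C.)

E°_cell = 1.18 V and n = 2.
log Q = n(E° − E)/0.0592 = 2×(1.18 − 0.942)/0.0592 = 8.041.
With Q = [Mn²⁺]·P(H₂) / [H⁺]^2, solving for [H⁺] gives log[H⁺] = -5.020, so pH = 5.02.

pH = 5.02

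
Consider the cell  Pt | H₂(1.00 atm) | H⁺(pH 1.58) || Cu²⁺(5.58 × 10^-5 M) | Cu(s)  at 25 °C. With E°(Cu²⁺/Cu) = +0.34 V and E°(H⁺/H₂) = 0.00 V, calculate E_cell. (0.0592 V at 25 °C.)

0.31 V

The Cu²⁺/Cu couple is the cathode, so E°_cell = 0.34 V; n = 2.
[H⁺] = 10^(−1.58) = 0.026 M, and Q = [H⁺]^2 / ([Cu²⁺]·P(H₂)) = 12.4.
E = E° − (0.0592/2) log Q = 0.34 − (0.0592/2)(1.093) = 0.308 V.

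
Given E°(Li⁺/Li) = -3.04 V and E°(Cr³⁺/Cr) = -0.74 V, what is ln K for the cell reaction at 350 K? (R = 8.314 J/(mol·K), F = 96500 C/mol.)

E°_cell = -0.74 − (-3.04) = 2.30 V, with n = 3 electrons transferred.
At equilibrium E = 0, so the Nernst equation gives ln K = nFE°/RT = (3)(96500)(2.30)/((8.314)(350)) = 228.82.

ln K = 228.8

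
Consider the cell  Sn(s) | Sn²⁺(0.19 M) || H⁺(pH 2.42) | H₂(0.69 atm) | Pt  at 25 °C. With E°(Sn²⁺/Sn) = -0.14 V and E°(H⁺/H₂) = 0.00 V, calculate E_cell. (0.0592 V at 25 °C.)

The hydrogen couple is the cathode, so E°_cell = 0.14 V; n = 2.
[H⁺] = 10^(−2.42) = 0.0038 M, and Q = [Sn²⁺]·P(H₂) / [H⁺]^2 = 9070.
E = E° − (0.0592/2) log Q = 0.14 − (0.0592/2)(3.958) = 0.023 V.

0.023 V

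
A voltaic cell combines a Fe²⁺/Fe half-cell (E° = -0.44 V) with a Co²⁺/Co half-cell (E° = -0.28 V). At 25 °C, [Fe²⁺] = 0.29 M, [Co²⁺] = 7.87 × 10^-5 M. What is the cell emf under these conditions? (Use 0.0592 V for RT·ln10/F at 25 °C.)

0.054 V

The Co²⁺/Co couple has the higher reduction potential and acts as the cathode, so E°_cell = -0.28 − (-0.44) = 0.16 V.
Balancing electrons gives n = 2; the reaction quotient is Q = [Fe²⁺]/[Co²⁺] = 3680.
At 25 °C, E = E° − (0.0592/n) log Q = 0.16 − (0.0592/2)(3.566) = 0.160 − 0.106 = 0.054 V.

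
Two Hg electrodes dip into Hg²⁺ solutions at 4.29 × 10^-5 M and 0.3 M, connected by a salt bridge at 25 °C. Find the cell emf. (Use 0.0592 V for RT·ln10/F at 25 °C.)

0.11 V

Both half-cells are Hg²⁺/Hg, so E°_cell = 0. The concentrated side is the cathode; the cell reaction moves Hg²⁺ from high to low concentration with n = 2.
Q = [Hg²⁺]_dilute/[Hg²⁺]_conc = 4.29 × 10^-5/0.3 = 1.43 × 10^-4.
E = 0 − (0.0592/2) log Q = −(0.0592/2)(-3.845) = 0.1138 V.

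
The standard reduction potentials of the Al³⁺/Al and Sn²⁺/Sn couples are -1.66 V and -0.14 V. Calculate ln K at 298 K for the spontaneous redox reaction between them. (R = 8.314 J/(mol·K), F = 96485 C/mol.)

E°_cell = -0.14 − (-1.66) = 1.52 V, with n = 6 electrons transferred.
At equilibrium E = 0, so the Nernst equation gives ln K = nFE°/RT = (6)(96485)(1.52)/((8.314)(298)) = 355.16.

ln K = 355.2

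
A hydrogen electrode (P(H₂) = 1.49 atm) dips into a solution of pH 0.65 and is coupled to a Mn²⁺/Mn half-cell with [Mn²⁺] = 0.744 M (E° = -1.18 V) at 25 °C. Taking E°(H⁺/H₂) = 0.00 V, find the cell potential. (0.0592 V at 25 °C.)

1.14 V

The hydrogen couple is the cathode, so E°_cell = 1.18 V; n = 2.
[H⁺] = 10^(−0.65) = 0.22 M, and Q = [Mn²⁺]·P(H₂) / [H⁺]^2 = 22.1.
E = E° − (0.0592/2) log Q = 1.18 − (0.0592/2)(1.345) = 1.140 V.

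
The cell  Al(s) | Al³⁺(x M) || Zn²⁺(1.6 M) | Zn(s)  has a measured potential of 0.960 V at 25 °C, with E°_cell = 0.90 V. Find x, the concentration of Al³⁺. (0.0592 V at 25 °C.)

0.0018 M

From the Nernst equation, log Q = n(E° − E)/0.0592 = 6(0.90 − 0.960)/0.0592 = -6.081, so Q = 8.3 × 10^-7.
With Q = [Al³⁺]^2/[Zn²⁺]^3 and the known concentrations, [Al³⁺]^2 in the numerator gives [Al³⁺] = 0.0018 M.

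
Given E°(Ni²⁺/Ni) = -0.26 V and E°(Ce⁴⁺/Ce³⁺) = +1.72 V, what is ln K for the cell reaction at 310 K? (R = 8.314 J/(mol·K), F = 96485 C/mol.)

ln K = 148.2

E°_cell = +1.72 − (-0.26) = 1.98 V, with n = 2 electrons transferred.
At equilibrium E = 0, so the Nernst equation gives ln K = nFE°/RT = (2)(96485)(1.98)/((8.314)(310)) = 148.25.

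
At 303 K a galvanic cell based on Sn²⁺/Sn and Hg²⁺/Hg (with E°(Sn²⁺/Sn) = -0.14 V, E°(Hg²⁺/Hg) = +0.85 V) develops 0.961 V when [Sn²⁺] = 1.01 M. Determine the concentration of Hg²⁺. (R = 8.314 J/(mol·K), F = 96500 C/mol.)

0.11 M

From the Nernst equation, ln Q = nF(E° − E)/RT = 2×96500×(0.99 − 0.961)/(8.314×303) = 2.222, so Q = 9.22.
With Q = [Sn²⁺]/[Hg²⁺] and the known concentrations, [Hg²⁺] in the denominator gives [Hg²⁺] = 0.11 M.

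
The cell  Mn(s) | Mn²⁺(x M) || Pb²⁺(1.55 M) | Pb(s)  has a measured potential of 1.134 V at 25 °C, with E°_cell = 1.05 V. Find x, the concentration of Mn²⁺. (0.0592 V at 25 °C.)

0.0023 M

From the Nernst equation, log Q = n(E° − E)/0.0592 = 2(1.05 − 1.134)/0.0592 = -2.838, so Q = 0.00145.
With Q = [Mn²⁺]/[Pb²⁺] and the known concentrations, [Mn²⁺] in the numerator gives [Mn²⁺] = 0.0023 M.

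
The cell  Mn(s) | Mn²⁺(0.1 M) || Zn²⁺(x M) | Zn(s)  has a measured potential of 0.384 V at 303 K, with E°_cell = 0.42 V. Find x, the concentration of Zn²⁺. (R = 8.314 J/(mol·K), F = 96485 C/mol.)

0.0063 M

From the Nernst equation, ln Q = nF(E° − E)/RT = 2×96485×(0.42 − 0.384)/(8.314×303) = 2.758, so Q = 15.8.
With Q = [Mn²⁺]/[Zn²⁺] and the known concentrations, [Zn²⁺] in the denominator gives [Zn²⁺] = 0.0063 M.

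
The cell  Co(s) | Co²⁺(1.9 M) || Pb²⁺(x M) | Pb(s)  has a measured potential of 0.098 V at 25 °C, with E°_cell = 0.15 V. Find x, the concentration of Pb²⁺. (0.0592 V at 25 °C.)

From the Nernst equation, log Q = n(E° − E)/0.0592 = 2(0.15 − 0.098)/0.0592 = 1.757, so Q = 57.1.
With Q = [Co²⁺]/[Pb²⁺] and the known concentrations, [Pb²⁺] in the denominator gives [Pb²⁺] = 0.033 M.

0.033 M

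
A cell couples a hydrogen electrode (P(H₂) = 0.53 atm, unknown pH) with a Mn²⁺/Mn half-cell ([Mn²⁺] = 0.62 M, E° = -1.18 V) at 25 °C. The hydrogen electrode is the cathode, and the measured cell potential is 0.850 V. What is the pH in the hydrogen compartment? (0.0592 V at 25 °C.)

pH = 5.82

E°_cell = 1.18 V and n = 2.
log Q = n(E° − E)/0.0592 = 2×(1.18 − 0.850)/0.0592 = 11.149.
With Q = [Mn²⁺]·P(H₂) / [H⁺]^2, solving for [H⁺] gives log[H⁺] = -5.816, so pH = 5.82.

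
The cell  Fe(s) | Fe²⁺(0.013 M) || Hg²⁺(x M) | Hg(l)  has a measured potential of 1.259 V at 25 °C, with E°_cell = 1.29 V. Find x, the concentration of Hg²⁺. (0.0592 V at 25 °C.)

0.0012 M

From the Nernst equation, log Q = n(E° − E)/0.0592 = 2(1.29 − 1.259)/0.0592 = 1.047, so Q = 11.2.
With Q = [Fe²⁺]/[Hg²⁺] and the known concentrations, [Hg²⁺] in the denominator gives [Hg²⁺] = 0.0012 M.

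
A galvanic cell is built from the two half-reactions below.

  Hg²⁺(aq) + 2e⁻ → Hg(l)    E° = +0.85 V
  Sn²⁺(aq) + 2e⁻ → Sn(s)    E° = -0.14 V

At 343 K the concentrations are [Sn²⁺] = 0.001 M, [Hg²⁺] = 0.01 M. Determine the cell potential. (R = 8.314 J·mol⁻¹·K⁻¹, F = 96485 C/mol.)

The Hg²⁺/Hg couple has the higher reduction potential and acts as the cathode, so E°_cell = +0.85 − (-0.14) = 0.99 V.
Balancing electrons gives n = 2; the reaction quotient is Q = [Sn²⁺]/[Hg²⁺] = 0.100.
E = E° − (RT/nF) ln Q = 0.99 − (8.314×343)/(2×96485) × (-2.303) = 0.990 + 0.034 = 1.024 V.

1.02 V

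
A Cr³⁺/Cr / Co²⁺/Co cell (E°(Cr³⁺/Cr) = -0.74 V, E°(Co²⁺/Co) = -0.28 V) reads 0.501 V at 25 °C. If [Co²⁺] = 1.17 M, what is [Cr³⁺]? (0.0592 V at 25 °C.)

0.011 M

From the Nernst equation, log Q = n(E° − E)/0.0592 = 6(0.46 − 0.501)/0.0592 = -4.155, so Q = 6.99 × 10^-5.
With Q = [Cr³⁺]^2/[Co²⁺]^3 and the known concentrations, [Cr³⁺]^2 in the numerator gives [Cr³⁺] = 0.011 M.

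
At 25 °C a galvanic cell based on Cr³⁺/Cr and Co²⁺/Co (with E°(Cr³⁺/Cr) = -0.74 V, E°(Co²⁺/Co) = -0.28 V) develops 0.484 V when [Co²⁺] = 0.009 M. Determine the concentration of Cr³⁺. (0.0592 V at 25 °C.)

From the Nernst equation, log Q = n(E° − E)/0.0592 = 6(0.46 − 0.484)/0.0592 = -2.432, so Q = 0.00369.
With Q = [Cr³⁺]^2/[Co²⁺]^3 and the known concentrations, [Cr³⁺]^2 in the numerator gives [Cr³⁺] = 5.2 × 10^-5 M.

5.2 × 10^-5 M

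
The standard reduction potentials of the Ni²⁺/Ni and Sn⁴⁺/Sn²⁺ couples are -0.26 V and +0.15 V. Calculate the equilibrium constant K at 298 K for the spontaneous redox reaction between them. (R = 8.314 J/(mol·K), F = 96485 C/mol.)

7.4 × 10^13

E°_cell = +0.15 − (-0.26) = 0.41 V, with n = 2 electrons transferred.
At equilibrium E = 0, so the Nernst equation gives ln K = nFE°/RT = (2)(96485)(0.41)/((8.314)(298)) = 31.93.
K = e^31.93 = 7.4 × 10^13.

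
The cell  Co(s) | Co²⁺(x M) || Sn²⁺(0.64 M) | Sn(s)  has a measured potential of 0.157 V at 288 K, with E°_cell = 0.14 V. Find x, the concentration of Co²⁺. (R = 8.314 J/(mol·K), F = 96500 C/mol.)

From the Nernst equation, ln Q = nF(E° − E)/RT = 2×96500×(0.14 − 0.157)/(8.314×288) = -1.370, so Q = 0.254.
With Q = [Co²⁺]/[Sn²⁺] and the known concentrations, [Co²⁺] in the numerator gives [Co²⁺] = 0.16 M.

0.16 M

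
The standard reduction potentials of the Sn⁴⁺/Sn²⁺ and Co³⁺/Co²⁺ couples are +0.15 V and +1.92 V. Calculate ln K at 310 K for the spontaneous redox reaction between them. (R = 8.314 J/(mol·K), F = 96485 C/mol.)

E°_cell = +1.92 − (+0.15) = 1.77 V, with n = 2 electrons transferred.
At equilibrium E = 0, so the Nernst equation gives ln K = nFE°/RT = (2)(96485)(1.77)/((8.314)(310)) = 132.52.

ln K = 132.5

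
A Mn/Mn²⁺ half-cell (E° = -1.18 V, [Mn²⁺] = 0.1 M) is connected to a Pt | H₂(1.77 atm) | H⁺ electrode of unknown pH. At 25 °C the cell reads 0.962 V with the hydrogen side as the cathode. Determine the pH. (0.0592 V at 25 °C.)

pH = 4.06

E°_cell = 1.18 V and n = 2.
log Q = n(E° − E)/0.0592 = 2×(1.18 − 0.962)/0.0592 = 7.365.
With Q = [Mn²⁺]·P(H₂) / [H⁺]^2, solving for [H⁺] gives log[H⁺] = -4.058, so pH = 4.06.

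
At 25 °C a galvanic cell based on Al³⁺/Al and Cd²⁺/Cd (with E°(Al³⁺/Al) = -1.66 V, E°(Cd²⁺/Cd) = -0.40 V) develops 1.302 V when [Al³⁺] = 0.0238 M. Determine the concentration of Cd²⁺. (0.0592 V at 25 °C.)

2.2 M

From the Nernst equation, log Q = n(E° − E)/0.0592 = 6(1.26 − 1.302)/0.0592 = -4.257, so Q = 5.54 × 10^-5.
With Q = [Al³⁺]^2/[Cd²⁺]^3 and the known concentrations, [Cd²⁺]^3 in the denominator gives [Cd²⁺] = 2.2 M.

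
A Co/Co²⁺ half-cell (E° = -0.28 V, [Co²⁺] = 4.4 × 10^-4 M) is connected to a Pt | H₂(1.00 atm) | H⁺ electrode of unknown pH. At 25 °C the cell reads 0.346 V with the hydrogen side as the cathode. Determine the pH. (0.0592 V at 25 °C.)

pH = 0.56

E°_cell = 0.28 V and n = 2.
log Q = n(E° − E)/0.0592 = 2×(0.28 − 0.346)/0.0592 = -2.230.
With Q = [Co²⁺]·P(H₂) / [H⁺]^2, solving for [H⁺] gives log[H⁺] = -0.563, so pH = 0.56.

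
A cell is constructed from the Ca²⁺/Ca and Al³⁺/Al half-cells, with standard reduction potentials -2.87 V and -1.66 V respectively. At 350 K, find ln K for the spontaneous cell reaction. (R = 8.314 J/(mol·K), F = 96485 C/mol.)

E°_cell = -1.66 − (-2.87) = 1.21 V, with n = 6 electrons transferred.
At equilibrium E = 0, so the Nernst equation gives ln K = nFE°/RT = (6)(96485)(1.21)/((8.314)(350)) = 240.72.

ln K = 240.7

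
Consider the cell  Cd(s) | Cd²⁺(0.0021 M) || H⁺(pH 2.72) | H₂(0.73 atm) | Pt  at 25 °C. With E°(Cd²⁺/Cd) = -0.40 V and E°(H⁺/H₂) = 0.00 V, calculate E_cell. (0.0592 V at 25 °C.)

The hydrogen couple is the cathode, so E°_cell = 0.40 V; n = 2.
[H⁺] = 10^(−2.72) = 0.0019 M, and Q = [Cd²⁺]·P(H₂) / [H⁺]^2 = 422.
E = E° − (0.0592/2) log Q = 0.40 − (0.0592/2)(2.626) = 0.322 V.

0.32 V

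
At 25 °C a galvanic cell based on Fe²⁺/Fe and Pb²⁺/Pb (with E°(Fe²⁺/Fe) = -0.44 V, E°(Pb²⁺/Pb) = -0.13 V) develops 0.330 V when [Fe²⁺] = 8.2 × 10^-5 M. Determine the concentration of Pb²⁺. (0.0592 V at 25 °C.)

From the Nernst equation, log Q = n(E° − E)/0.0592 = 2(0.31 − 0.330)/0.0592 = -0.676, so Q = 0.211.
With Q = [Fe²⁺]/[Pb²⁺] and the known concentrations, [Pb²⁺] in the denominator gives [Pb²⁺] = 3.9 × 10^-4 M.

3.9 × 10^-4 M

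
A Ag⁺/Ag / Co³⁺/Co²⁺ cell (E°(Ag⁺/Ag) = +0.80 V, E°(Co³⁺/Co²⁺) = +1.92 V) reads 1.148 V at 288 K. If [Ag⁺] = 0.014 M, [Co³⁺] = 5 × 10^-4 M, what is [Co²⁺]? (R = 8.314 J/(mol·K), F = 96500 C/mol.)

0.012 M

From the Nernst equation, ln Q = nF(E° − E)/RT = 1×96500×(1.12 − 1.148)/(8.314×288) = -1.128, so Q = 0.324.
With Q = [Ag⁺]·[Co²⁺]/[Co³⁺] and the known concentrations, [Co²⁺] in the numerator gives [Co²⁺] = 0.012 M.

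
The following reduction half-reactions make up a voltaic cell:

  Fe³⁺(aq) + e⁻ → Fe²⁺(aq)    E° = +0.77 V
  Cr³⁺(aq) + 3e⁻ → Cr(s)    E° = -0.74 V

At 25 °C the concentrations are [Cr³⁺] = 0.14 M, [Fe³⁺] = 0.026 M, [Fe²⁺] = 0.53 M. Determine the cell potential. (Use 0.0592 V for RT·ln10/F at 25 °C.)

1.45 V

The Fe³⁺/Fe²⁺ couple has the higher reduction potential and acts as the cathode, so E°_cell = +0.77 − (-0.74) = 1.51 V.
Balancing electrons gives n = 3; the reaction quotient is Q = [Cr³⁺]·[Fe²⁺]^3/[Fe³⁺]^3 = 1190.
At 25 °C, E = E° − (0.0592/n) log Q = 1.51 − (0.0592/3)(3.074) = 1.510 − 0.061 = 1.449 V.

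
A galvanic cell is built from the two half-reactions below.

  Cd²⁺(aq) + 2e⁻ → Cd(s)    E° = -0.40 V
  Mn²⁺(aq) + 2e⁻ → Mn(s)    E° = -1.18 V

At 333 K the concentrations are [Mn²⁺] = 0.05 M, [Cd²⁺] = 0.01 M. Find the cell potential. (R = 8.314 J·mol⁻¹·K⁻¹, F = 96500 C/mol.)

0.757 V

The Cd²⁺/Cd couple has the higher reduction potential and acts as the cathode, so E°_cell = -0.40 − (-1.18) = 0.78 V.
Balancing electrons gives n = 2; the reaction quotient is Q = [Mn²⁺]/[Cd²⁺] = 5.00.
E = E° − (RT/nF) ln Q = 0.78 − (8.314×333)/(2×96500) × (1.609) = 0.780 − 0.023 = 0.757 V.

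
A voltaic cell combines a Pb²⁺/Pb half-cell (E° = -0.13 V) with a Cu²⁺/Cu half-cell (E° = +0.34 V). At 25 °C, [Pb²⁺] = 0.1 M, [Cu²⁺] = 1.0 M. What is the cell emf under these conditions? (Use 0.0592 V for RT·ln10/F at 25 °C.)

The Cu²⁺/Cu couple has the higher reduction potential and acts as the cathode, so E°_cell = +0.34 − (-0.13) = 0.47 V.
Balancing electrons gives n = 2; the reaction quotient is Q = [Pb²⁺]/[Cu²⁺] = 0.100.
At 25 °C, E = E° − (0.0592/n) log Q = 0.47 − (0.0592/2)(-1.000) = 0.470 + 0.030 = 0.500 V.

0.500 V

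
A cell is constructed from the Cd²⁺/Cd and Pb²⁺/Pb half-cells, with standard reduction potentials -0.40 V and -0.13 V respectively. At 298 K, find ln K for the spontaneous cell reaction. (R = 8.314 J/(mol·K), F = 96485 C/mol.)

E°_cell = -0.13 − (-0.40) = 0.27 V, with n = 2 electrons transferred.
At equilibrium E = 0, so the Nernst equation gives ln K = nFE°/RT = (2)(96485)(0.27)/((8.314)(298)) = 21.03.

ln K = 21.0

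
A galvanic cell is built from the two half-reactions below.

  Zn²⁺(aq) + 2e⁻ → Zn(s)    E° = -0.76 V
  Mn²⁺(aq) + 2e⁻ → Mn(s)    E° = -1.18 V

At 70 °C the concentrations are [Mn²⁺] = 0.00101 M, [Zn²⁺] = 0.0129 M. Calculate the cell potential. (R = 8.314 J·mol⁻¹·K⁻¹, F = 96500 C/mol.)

The Zn²⁺/Zn couple has the higher reduction potential and acts as the cathode, so E°_cell = -0.76 − (-1.18) = 0.42 V.
Balancing electrons gives n = 2; the reaction quotient is Q = [Mn²⁺]/[Zn²⁺] = 0.0783.
E = E° − (RT/nF) ln Q = 0.42 − (8.314×343)/(2×96500) × (-2.547) = 0.420 + 0.038 = 0.458 V.

0.458 V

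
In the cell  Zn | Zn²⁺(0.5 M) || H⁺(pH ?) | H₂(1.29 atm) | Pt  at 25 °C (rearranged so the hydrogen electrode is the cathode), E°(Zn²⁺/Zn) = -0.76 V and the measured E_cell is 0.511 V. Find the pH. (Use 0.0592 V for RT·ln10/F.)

E°_cell = 0.76 V and n = 2.
log Q = n(E° − E)/0.0592 = 2×(0.76 − 0.511)/0.0592 = 8.412.
With Q = [Zn²⁺]·P(H₂) / [H⁺]^2, solving for [H⁺] gives log[H⁺] = -4.301, so pH = 4.30.

pH = 4.30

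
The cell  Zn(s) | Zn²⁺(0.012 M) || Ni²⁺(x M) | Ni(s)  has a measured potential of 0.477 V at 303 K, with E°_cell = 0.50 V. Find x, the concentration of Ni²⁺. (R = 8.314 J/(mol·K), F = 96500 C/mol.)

0.0021 M

From the Nernst equation, ln Q = nF(E° − E)/RT = 2×96500×(0.50 − 0.477)/(8.314×303) = 1.762, so Q = 5.82.
With Q = [Zn²⁺]/[Ni²⁺] and the known concentrations, [Ni²⁺] in the denominator gives [Ni²⁺] = 0.0021 M.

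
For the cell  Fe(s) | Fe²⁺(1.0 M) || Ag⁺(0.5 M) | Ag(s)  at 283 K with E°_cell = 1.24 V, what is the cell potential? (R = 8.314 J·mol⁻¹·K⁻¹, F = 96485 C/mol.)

1.22 V

Balancing electrons gives n = 2; the reaction quotient is Q = [Fe²⁺]/[Ag⁺]^2 = 4.00.
E = E° − (RT/nF) ln Q = 1.24 − (8.314×283)/(2×96485) × (1.386) = 1.240 − 0.017 = 1.223 V.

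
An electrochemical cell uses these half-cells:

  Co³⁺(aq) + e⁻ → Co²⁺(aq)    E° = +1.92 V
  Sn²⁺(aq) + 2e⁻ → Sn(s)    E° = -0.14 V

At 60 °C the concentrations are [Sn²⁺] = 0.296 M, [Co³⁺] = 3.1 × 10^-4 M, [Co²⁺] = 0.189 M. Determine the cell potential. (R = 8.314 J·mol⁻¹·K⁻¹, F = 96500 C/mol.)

The Co³⁺/Co²⁺ couple has the higher reduction potential and acts as the cathode, so E°_cell = +1.92 − (-0.14) = 2.06 V.
Balancing electrons gives n = 2; the reaction quotient is Q = [Sn²⁺]·[Co²⁺]^2/[Co³⁺]^2 = 1.1 × 10^5.
E = E° − (RT/nF) ln Q = 2.06 − (8.314×333)/(2×96500) × (11.608) = 2.060 − 0.167 = 1.893 V.

1.89 V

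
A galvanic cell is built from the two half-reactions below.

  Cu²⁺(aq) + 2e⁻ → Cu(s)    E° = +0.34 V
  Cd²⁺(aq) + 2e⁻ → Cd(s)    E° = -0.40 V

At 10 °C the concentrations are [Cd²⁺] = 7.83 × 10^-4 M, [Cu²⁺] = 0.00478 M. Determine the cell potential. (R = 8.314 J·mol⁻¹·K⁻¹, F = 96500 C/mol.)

0.762 V

The Cu²⁺/Cu couple has the higher reduction potential and acts as the cathode, so E°_cell = +0.34 − (-0.40) = 0.74 V.
Balancing electrons gives n = 2; the reaction quotient is Q = [Cd²⁺]/[Cu²⁺] = 0.164.
E = E° − (RT/nF) ln Q = 0.74 − (8.314×283)/(2×96500) × (-1.809) = 0.740 + 0.022 = 0.762 V.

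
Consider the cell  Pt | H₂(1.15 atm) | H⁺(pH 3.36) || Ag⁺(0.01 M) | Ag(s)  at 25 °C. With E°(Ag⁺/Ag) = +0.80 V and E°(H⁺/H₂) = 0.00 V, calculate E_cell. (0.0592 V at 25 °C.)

The Ag⁺/Ag couple is the cathode, so E°_cell = 0.80 V; n = 2.
[H⁺] = 10^(−3.36) = 4.4 × 10^-4 M, and Q = [H⁺]^2 / ([Ag⁺]^2·P(H₂)) = 0.00166.
E = E° − (0.0592/2) log Q = 0.80 − (0.0592/2)(-2.781) = 0.882 V.

0.88 V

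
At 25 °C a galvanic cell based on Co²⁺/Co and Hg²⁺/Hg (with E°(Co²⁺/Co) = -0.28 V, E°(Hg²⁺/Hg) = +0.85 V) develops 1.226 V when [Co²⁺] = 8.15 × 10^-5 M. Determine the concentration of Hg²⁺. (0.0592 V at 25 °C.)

From the Nernst equation, log Q = n(E° − E)/0.0592 = 2(1.13 − 1.226)/0.0592 = -3.243, so Q = 5.71 × 10^-4.
With Q = [Co²⁺]/[Hg²⁺] and the known concentrations, [Hg²⁺] in the denominator gives [Hg²⁺] = 0.14 M.

0.14 M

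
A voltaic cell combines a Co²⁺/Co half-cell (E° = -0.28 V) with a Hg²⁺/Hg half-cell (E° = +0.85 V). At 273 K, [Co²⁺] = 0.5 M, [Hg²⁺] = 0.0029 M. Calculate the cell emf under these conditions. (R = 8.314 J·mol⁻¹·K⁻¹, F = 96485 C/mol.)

The Hg²⁺/Hg couple has the higher reduction potential and acts as the cathode, so E°_cell = +0.85 − (-0.28) = 1.13 V.
Balancing electrons gives n = 2; the reaction quotient is Q = [Co²⁺]/[Hg²⁺] = 172.
E = E° − (RT/nF) ln Q = 1.13 − (8.314×273)/(2×96485) × (5.150) = 1.130 − 0.061 = 1.069 V.

1.07 V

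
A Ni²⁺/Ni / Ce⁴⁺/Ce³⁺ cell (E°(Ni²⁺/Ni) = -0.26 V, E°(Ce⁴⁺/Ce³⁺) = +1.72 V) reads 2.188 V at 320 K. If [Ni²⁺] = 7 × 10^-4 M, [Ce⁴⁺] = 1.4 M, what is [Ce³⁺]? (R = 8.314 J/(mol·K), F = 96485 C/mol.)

0.028 M

From the Nernst equation, ln Q = nF(E° − E)/RT = 2×96485×(1.98 − 2.188)/(8.314×320) = -15.087, so Q = 2.81 × 10^-7.
With Q = [Ni²⁺]·[Ce³⁺]^2/[Ce⁴⁺]^2 and the known concentrations, [Ce³⁺]^2 in the numerator gives [Ce³⁺] = 0.028 M.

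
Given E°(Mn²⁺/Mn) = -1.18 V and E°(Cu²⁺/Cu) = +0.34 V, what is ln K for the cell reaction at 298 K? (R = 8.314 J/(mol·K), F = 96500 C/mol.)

E°_cell = +0.34 − (-1.18) = 1.52 V, with n = 2 electrons transferred.
At equilibrium E = 0, so the Nernst equation gives ln K = nFE°/RT = (2)(96500)(1.52)/((8.314)(298)) = 118.41.

ln K = 118.4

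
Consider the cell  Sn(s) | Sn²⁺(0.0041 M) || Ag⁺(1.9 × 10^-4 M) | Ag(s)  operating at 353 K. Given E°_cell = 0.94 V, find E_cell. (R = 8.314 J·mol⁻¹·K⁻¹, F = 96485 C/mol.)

Balancing electrons gives n = 2; the reaction quotient is Q = [Sn²⁺]/[Ag⁺]^2 = 1.14 × 10^5.
E = E° − (RT/nF) ln Q = 0.94 − (8.314×353)/(2×96485) × (11.640) = 0.940 − 0.177 = 0.763 V.

0.763 V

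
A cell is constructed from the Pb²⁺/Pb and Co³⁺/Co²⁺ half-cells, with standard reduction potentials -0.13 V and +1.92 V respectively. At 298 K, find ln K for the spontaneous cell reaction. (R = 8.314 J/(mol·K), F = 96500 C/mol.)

E°_cell = +1.92 − (-0.13) = 2.05 V, with n = 2 electrons transferred.
At equilibrium E = 0, so the Nernst equation gives ln K = nFE°/RT = (2)(96500)(2.05)/((8.314)(298)) = 159.69.

ln K = 159.7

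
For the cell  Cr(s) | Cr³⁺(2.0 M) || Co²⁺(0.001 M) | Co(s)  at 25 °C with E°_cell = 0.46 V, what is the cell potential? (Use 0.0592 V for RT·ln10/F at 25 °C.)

0.365 V

Balancing electrons gives n = 6; the reaction quotient is Q = [Cr³⁺]^2/[Co²⁺]^3 = 4 × 10^9.
At 25 °C, E = E° − (0.0592/n) log Q = 0.46 − (0.0592/6)(9.602) = 0.460 − 0.095 = 0.365 V.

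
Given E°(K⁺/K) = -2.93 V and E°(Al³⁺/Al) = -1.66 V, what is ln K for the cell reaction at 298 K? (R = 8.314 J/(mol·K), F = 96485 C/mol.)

ln K = 148.4

E°_cell = -1.66 − (-2.93) = 1.27 V, with n = 3 electrons transferred.
At equilibrium E = 0, so the Nernst equation gives ln K = nFE°/RT = (3)(96485)(1.27)/((8.314)(298)) = 148.37.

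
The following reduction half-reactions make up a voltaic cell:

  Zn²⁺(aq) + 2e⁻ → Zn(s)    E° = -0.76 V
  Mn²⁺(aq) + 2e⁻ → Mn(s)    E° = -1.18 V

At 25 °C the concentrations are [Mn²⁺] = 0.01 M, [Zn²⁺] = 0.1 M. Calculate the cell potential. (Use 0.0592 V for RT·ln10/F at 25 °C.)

The Zn²⁺/Zn couple has the higher reduction potential and acts as the cathode, so E°_cell = -0.76 − (-1.18) = 0.42 V.
Balancing electrons gives n = 2; the reaction quotient is Q = [Mn²⁺]/[Zn²⁺] = 0.100.
At 25 °C, E = E° − (0.0592/n) log Q = 0.42 − (0.0592/2)(-1.000) = 0.420 + 0.030 = 0.450 V.

0.450 V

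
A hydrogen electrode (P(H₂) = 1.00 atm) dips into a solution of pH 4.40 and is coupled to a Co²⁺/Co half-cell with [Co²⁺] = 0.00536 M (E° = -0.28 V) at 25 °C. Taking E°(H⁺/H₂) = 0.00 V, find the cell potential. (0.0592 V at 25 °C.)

0.087 V

The hydrogen couple is the cathode, so E°_cell = 0.28 V; n = 2.
[H⁺] = 10^(−4.40) = 4 × 10^-5 M, and Q = [Co²⁺]·P(H₂) / [H⁺]^2 = 3.38 × 10^6.
E = E° − (0.0592/2) log Q = 0.28 − (0.0592/2)(6.529) = 0.087 V.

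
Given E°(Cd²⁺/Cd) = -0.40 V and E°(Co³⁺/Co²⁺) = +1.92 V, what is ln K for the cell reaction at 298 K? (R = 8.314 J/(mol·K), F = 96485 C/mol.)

ln K = 180.7

E°_cell = +1.92 − (-0.40) = 2.32 V, with n = 2 electrons transferred.
At equilibrium E = 0, so the Nernst equation gives ln K = nFE°/RT = (2)(96485)(2.32)/((8.314)(298)) = 180.70.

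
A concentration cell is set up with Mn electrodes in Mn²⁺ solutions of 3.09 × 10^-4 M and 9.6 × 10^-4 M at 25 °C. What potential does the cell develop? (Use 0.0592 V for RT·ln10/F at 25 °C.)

0.015 V

Both half-cells are Mn²⁺/Mn, so E°_cell = 0. The concentrated side is the cathode; the cell reaction moves Mn²⁺ from high to low concentration with n = 2.
Q = [Mn²⁺]_dilute/[Mn²⁺]_conc = 3.09 × 10^-4/9.6 × 10^-4 = 0.322.
E = 0 − (0.0592/2) log Q = −(0.0592/2)(-0.492) = 0.0146 V.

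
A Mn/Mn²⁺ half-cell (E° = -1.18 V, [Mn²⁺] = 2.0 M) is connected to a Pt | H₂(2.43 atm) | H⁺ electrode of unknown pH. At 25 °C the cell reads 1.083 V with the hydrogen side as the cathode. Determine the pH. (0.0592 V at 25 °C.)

pH = 1.30

E°_cell = 1.18 V and n = 2.
log Q = n(E° − E)/0.0592 = 2×(1.18 − 1.083)/0.0592 = 3.277.
With Q = [Mn²⁺]·P(H₂) / [H⁺]^2, solving for [H⁺] gives log[H⁺] = -1.295, so pH = 1.30.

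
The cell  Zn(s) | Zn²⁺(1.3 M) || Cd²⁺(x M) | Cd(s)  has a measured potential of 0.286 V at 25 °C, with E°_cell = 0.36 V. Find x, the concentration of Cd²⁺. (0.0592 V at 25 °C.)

0.0041 M

From the Nernst equation, log Q = n(E° − E)/0.0592 = 2(0.36 − 0.286)/0.0592 = 2.500, so Q = 316.
With Q = [Zn²⁺]/[Cd²⁺] and the known concentrations, [Cd²⁺] in the denominator gives [Cd²⁺] = 0.0041 M.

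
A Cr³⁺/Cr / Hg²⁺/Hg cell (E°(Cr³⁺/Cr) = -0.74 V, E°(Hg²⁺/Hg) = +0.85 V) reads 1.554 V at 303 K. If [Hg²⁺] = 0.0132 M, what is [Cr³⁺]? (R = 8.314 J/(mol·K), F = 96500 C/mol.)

From the Nernst equation, ln Q = nF(E° − E)/RT = 6×96500×(1.59 − 1.554)/(8.314×303) = 8.274, so Q = 3920.
With Q = [Cr³⁺]^2/[Hg²⁺]^3 and the known concentrations, [Cr³⁺]^2 in the numerator gives [Cr³⁺] = 0.095 M.

0.095 M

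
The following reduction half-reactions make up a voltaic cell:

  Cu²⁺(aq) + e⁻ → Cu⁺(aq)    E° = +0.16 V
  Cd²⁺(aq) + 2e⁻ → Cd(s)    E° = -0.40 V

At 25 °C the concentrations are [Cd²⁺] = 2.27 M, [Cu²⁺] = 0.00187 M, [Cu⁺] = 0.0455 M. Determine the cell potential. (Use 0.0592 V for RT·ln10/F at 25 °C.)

0.467 V

The Cu²⁺/Cu⁺ couple has the higher reduction potential and acts as the cathode, so E°_cell = +0.16 − (-0.40) = 0.56 V.
Balancing electrons gives n = 2; the reaction quotient is Q = [Cd²⁺]·[Cu⁺]^2/[Cu²⁺]^2 = 1340.
At 25 °C, E = E° − (0.0592/n) log Q = 0.56 − (0.0592/2)(3.128) = 0.560 − 0.093 = 0.467 V.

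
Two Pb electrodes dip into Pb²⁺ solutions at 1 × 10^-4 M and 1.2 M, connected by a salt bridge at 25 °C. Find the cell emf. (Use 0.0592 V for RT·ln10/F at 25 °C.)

Both half-cells are Pb²⁺/Pb, so E°_cell = 0. The concentrated side is the cathode; the cell reaction moves Pb²⁺ from high to low concentration with n = 2.
Q = [Pb²⁺]_dilute/[Pb²⁺]_conc = 1 × 10^-4/1.2 = 8.33 × 10^-5.
E = 0 − (0.0592/2) log Q = −(0.0592/2)(-4.079) = 0.1207 V.

0.12 V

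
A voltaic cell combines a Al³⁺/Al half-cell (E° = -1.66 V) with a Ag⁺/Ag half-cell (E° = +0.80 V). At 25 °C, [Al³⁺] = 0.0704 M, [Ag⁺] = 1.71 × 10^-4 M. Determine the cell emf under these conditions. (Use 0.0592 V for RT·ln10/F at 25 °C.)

2.26 V

The Ag⁺/Ag couple has the higher reduction potential and acts as the cathode, so E°_cell = +0.80 − (-1.66) = 2.46 V.
Balancing electrons gives n = 3; the reaction quotient is Q = [Al³⁺]/[Ag⁺]^3 = 1.41 × 10^10.
At 25 °C, E = E° − (0.0592/n) log Q = 2.46 − (0.0592/3)(10.149) = 2.460 − 0.200 = 2.260 V.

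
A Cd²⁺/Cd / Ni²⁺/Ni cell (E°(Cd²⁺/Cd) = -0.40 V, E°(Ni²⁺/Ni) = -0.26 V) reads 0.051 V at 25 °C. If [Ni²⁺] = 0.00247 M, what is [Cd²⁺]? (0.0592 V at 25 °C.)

From the Nernst equation, log Q = n(E° − E)/0.0592 = 2(0.14 − 0.051)/0.0592 = 3.007, so Q = 1020.
With Q = [Cd²⁺]/[Ni²⁺] and the known concentrations, [Cd²⁺] in the numerator gives [Cd²⁺] = 2.5 M.

2.5 M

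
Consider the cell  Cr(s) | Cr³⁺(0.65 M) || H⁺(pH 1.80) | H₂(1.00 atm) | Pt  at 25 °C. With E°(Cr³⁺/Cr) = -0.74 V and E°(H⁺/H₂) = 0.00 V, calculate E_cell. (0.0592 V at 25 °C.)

0.64 V

The hydrogen couple is the cathode, so E°_cell = 0.74 V; n = 6.
[H⁺] = 10^(−1.80) = 0.016 M, and Q = [Cr³⁺]^2·P(H₂)^3 / [H⁺]^6 = 2.67 × 10^10.
E = E° − (0.0592/6) log Q = 0.74 − (0.0592/6)(10.426) = 0.637 V.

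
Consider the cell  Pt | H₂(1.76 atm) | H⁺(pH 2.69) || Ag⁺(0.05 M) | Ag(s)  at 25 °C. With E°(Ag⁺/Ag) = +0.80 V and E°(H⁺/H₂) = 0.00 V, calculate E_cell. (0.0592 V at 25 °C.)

0.89 V

The Ag⁺/Ag couple is the cathode, so E°_cell = 0.80 V; n = 2.
[H⁺] = 10^(−2.69) = 0.0020 M, and Q = [H⁺]^2 / ([Ag⁺]^2·P(H₂)) = 9.47 × 10^-4.
E = E° − (0.0592/2) log Q = 0.80 − (0.0592/2)(-3.023) = 0.889 V.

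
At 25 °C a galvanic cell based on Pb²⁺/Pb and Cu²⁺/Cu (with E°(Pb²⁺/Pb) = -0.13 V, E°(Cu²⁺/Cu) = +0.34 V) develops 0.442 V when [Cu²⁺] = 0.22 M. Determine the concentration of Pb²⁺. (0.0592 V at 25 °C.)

From the Nernst equation, log Q = n(E° − E)/0.0592 = 2(0.47 − 0.442)/0.0592 = 0.946, so Q = 8.83.
With Q = [Pb²⁺]/[Cu²⁺] and the known concentrations, [Pb²⁺] in the numerator gives [Pb²⁺] = 1.9 M.

1.9 M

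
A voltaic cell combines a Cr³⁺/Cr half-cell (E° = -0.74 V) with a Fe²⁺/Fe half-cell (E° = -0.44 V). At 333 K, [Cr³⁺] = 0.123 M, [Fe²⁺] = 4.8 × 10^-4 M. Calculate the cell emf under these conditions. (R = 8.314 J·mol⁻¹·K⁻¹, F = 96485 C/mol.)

0.210 V

The Fe²⁺/Fe couple has the higher reduction potential and acts as the cathode, so E°_cell = -0.44 − (-0.74) = 0.30 V.
Balancing electrons gives n = 6; the reaction quotient is Q = [Cr³⁺]^2/[Fe²⁺]^3 = 1.37 × 10^8.
E = E° − (RT/nF) ln Q = 0.30 − (8.314×333)/(6×96485) × (18.734) = 0.300 − 0.090 = 0.210 V.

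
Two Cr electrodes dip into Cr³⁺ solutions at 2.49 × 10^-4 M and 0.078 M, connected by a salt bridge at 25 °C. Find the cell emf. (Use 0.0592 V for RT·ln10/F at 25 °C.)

Both half-cells are Cr³⁺/Cr, so E°_cell = 0. The concentrated side is the cathode; the cell reaction moves Cr³⁺ from high to low concentration with n = 3.
Q = [Cr³⁺]_dilute/[Cr³⁺]_conc = 2.49 × 10^-4/0.078 = 0.00319.
E = 0 − (0.0592/3) log Q = −(0.0592/3)(-2.496) = 0.0493 V.

0.049 V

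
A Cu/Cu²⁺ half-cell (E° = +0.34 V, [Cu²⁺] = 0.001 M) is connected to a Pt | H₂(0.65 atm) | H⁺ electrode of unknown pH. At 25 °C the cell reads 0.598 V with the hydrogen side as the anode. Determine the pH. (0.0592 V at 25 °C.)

pH = 5.95

E°_cell = 0.34 V and n = 2.
log Q = n(E° − E)/0.0592 = 2×(0.34 − 0.598)/0.0592 = -8.716.
With Q = [H⁺]^2 / ([Cu²⁺]·P(H₂)), solving for [H⁺] gives log[H⁺] = -5.952, so pH = 5.95.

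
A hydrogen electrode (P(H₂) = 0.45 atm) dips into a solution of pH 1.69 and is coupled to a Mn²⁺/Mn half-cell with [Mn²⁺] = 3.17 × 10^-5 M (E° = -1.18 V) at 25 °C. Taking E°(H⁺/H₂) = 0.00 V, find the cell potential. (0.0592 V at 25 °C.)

1.22 V

The hydrogen couple is the cathode, so E°_cell = 1.18 V; n = 2.
[H⁺] = 10^(−1.69) = 0.020 M, and Q = [Mn²⁺]·P(H₂) / [H⁺]^2 = 0.0342.
E = E° − (0.0592/2) log Q = 1.18 − (0.0592/2)(-1.466) = 1.223 V.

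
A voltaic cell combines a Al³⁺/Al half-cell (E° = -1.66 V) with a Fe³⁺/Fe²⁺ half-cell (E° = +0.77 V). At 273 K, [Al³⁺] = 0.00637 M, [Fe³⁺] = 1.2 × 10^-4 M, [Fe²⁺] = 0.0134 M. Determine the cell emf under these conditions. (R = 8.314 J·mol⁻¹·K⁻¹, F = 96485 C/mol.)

The Fe³⁺/Fe²⁺ couple has the higher reduction potential and acts as the cathode, so E°_cell = +0.77 − (-1.66) = 2.43 V.
Balancing electrons gives n = 3; the reaction quotient is Q = [Al³⁺]·[Fe²⁺]^3/[Fe³⁺]^3 = 8870.
E = E° − (RT/nF) ln Q = 2.43 − (8.314×273)/(3×96485) × (9.090) = 2.430 − 0.071 = 2.359 V.

2.36 V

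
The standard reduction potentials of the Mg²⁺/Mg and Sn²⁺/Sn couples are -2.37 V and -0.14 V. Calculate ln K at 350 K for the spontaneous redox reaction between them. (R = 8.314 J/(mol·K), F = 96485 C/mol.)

ln K = 147.9

E°_cell = -0.14 − (-2.37) = 2.23 V, with n = 2 electrons transferred.
At equilibrium E = 0, so the Nernst equation gives ln K = nFE°/RT = (2)(96485)(2.23)/((8.314)(350)) = 147.88.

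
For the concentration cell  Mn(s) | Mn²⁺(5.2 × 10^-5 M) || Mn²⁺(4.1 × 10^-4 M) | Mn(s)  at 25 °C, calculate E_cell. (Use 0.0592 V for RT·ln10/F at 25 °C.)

0.027 V

Both half-cells are Mn²⁺/Mn, so E°_cell = 0. The concentrated side is the cathode; the cell reaction moves Mn²⁺ from high to low concentration with n = 2.
Q = [Mn²⁺]_dilute/[Mn²⁺]_conc = 5.2 × 10^-5/4.1 × 10^-4 = 0.127.
E = 0 − (0.0592/2) log Q = −(0.0592/2)(-0.897) = 0.0266 V.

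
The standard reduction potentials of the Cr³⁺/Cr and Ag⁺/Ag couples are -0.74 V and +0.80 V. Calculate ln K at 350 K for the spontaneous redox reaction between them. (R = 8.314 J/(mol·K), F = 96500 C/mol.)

E°_cell = +0.80 − (-0.74) = 1.54 V, with n = 3 electrons transferred.
At equilibrium E = 0, so the Nernst equation gives ln K = nFE°/RT = (3)(96500)(1.54)/((8.314)(350)) = 153.21.

ln K = 153.2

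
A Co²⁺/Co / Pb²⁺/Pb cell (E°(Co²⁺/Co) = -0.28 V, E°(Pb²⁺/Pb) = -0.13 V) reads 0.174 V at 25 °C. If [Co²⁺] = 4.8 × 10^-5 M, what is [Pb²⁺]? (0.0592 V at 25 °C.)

From the Nernst equation, log Q = n(E° − E)/0.0592 = 2(0.15 − 0.174)/0.0592 = -0.811, so Q = 0.155.
With Q = [Co²⁺]/[Pb²⁺] and the known concentrations, [Pb²⁺] in the denominator gives [Pb²⁺] = 3.1 × 10^-4 M.

3.1 × 10^-4 M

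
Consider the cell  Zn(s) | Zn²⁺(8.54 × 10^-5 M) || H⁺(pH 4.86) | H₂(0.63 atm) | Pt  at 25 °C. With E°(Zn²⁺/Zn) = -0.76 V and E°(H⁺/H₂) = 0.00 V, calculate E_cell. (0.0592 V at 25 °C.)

The hydrogen couple is the cathode, so E°_cell = 0.76 V; n = 2.
[H⁺] = 10^(−4.86) = 1.4 × 10^-5 M, and Q = [Zn²⁺]·P(H₂) / [H⁺]^2 = 2.82 × 10^5.
E = E° − (0.0592/2) log Q = 0.76 − (0.0592/2)(5.451) = 0.599 V.

0.60 V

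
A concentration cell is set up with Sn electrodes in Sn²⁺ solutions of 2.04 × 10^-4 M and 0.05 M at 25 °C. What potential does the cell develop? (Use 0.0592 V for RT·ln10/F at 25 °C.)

0.071 V

Both half-cells are Sn²⁺/Sn, so E°_cell = 0. The concentrated side is the cathode; the cell reaction moves Sn²⁺ from high to low concentration with n = 2.
Q = [Sn²⁺]_dilute/[Sn²⁺]_conc = 2.04 × 10^-4/0.05 = 0.00408.
E = 0 − (0.0592/2) log Q = −(0.0592/2)(-2.389) = 0.0707 V.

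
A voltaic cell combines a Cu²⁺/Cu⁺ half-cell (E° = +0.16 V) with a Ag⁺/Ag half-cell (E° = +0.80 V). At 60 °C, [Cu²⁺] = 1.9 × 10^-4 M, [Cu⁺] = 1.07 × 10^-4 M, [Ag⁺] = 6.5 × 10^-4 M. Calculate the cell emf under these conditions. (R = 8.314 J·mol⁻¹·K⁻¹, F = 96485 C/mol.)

The Ag⁺/Ag couple has the higher reduction potential and acts as the cathode, so E°_cell = +0.80 − (+0.16) = 0.64 V.
Balancing electrons gives n = 1; the reaction quotient is Q = [Cu²⁺]/([Cu⁺]·[Ag⁺]) = 2730.
E = E° − (RT/nF) ln Q = 0.64 − (8.314×333)/(1×96485) × (7.913) = 0.640 − 0.227 = 0.413 V.

0.413 V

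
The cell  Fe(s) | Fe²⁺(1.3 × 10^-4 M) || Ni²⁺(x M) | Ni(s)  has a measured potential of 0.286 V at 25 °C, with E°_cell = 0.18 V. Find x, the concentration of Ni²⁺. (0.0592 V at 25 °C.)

0.5 M

From the Nernst equation, log Q = n(E° − E)/0.0592 = 2(0.18 − 0.286)/0.0592 = -3.581, so Q = 2.62 × 10^-4.
With Q = [Fe²⁺]/[Ni²⁺] and the known concentrations, [Ni²⁺] in the denominator gives [Ni²⁺] = 0.5 M.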